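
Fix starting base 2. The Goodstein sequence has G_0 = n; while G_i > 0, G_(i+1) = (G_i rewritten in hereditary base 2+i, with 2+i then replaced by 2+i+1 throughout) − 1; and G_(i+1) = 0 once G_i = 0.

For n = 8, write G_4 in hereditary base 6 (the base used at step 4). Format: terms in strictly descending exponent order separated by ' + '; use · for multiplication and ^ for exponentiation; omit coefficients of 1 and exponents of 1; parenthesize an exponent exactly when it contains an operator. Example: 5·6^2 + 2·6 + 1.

2·6^6 + 2·6^2 + 6 + 5

i=0: 8 = 2^(2 + 1) (b=2); 2→3: 3^(3 + 1) = 81; 81−1 = 80
i=1: 80 = 2·3^3 + 2·3^2 + 2·3 + 2 (b=3); 3→4: 2·4^4 + 2·4^2 + 2·4 + 2 = 554; 554−1 = 553
i=2: 553 = 2·4^4 + 2·4^2 + 2·4 + 1 (b=4); 4→5: 2·5^5 + 2·5^2 + 2·5 + 1 = 6311; 6311−1 = 6310
i=3: 6310 = 2·5^5 + 2·5^2 + 2·5 (b=5); 5→6: 2·6^6 + 2·6^2 + 2·6 = 93396; 93396−1 = 93395
i=4: 93395 = 2·6^6 + 2·6^2 + 6 + 5 (b=6); 6→7: 2·7^7 + 2·7^2 + 7 + 5 = 1647196; 1647196−1 = 1647195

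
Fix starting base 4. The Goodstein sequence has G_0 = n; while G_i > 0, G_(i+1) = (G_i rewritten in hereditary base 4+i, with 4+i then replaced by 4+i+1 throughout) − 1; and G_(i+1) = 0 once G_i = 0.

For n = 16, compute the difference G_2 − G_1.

3

G_0=16  [base 4] 4^2  →[4↦5]→  5^2 = 25  −1 ⇒ G_1=24
G_1=24  [base 5] 4·5 + 4  →[5↦6]→  4·6 + 4 = 28  −1 ⇒ G_2=27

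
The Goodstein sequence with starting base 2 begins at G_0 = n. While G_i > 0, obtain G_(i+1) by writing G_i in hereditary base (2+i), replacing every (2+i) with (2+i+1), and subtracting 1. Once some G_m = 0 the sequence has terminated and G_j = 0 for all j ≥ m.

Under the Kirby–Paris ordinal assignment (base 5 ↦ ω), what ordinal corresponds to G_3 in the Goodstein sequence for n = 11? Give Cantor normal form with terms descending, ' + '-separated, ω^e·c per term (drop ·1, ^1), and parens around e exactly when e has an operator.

i=0: 11 = 2^(2 + 1) + 2 + 1 (b=2); 2→3: 3^(3 + 1) + 3 + 1 = 85; 85−1 = 84
i=1: 84 = 3^(3 + 1) + 3 (b=3); 3→4: 4^(4 + 1) + 4 = 1028; 1028−1 = 1027
i=2: 1027 = 4^(4 + 1) + 3 (b=4); 4→5: 5^(5 + 1) + 3 = 15628; 15628−1 = 15627

ω^(ω + 1) + 2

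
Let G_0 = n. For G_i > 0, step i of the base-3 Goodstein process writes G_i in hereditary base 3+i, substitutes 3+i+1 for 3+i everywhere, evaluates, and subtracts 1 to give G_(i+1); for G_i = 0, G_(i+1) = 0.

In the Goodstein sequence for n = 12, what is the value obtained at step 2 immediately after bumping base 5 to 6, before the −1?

38

base 3: 12 = 3^2 + 3; at 4: 4^2 + 4 = 20; next = 19
base 4: 19 = 4^2 + 3; at 5: 5^2 + 3 = 28; next = 27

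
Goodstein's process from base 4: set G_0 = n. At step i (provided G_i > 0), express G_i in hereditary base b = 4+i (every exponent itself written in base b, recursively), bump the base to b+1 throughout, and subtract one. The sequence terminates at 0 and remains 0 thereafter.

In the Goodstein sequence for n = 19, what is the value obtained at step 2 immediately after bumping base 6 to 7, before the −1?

step 0: 19 = 4^2 + 3; sub 5 for 4: 5^2 + 3; = 28; G_1 = 28−1 = 27
step 1: 27 = 5^2 + 2; sub 6 for 5: 6^2 + 2; = 38; G_2 = 38−1 = 37
step 2: 37 = 6^2 + 1; sub 7 for 6: 7^2 + 1; = 50; G_3 = 50−1 = 49

50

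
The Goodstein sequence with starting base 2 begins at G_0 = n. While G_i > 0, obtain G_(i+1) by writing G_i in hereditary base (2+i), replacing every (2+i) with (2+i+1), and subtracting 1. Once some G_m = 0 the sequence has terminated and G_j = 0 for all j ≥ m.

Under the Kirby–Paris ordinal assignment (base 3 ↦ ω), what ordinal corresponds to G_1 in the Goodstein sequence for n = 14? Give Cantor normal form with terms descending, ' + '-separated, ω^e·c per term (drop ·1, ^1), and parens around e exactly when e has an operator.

base 2: 14 = 2^(2 + 1) + 2^2 + 2; at 3: 3^(3 + 1) + 3^3 + 3 = 111; next = 110
base 3: 110 = 3^(3 + 1) + 3^3 + 2; at 4: 4^(4 + 1) + 4^4 + 2 = 1282; next = 1281

ω^(ω + 1) + ω^ω + 2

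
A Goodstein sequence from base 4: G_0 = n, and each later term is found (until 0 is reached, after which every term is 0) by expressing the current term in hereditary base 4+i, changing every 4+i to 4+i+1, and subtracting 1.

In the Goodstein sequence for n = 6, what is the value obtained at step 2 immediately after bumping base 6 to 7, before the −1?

7

G_0 = 6. HB_4(6) = 4 + 2. Bump = 7. G_1 = 6.
G_1 = 6. HB_5(6) = 5 + 1. Bump = 7. G_2 = 6.
G_2 = 6. HB_6(6) = 6. Bump = 7. G_3 = 6.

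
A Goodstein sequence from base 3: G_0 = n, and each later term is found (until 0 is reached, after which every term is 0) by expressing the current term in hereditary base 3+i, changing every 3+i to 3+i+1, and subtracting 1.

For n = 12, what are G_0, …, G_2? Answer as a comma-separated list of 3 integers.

12, 19, 27

12 —HB3→ 3^2 + 3 —bump→ 4^2 + 4 = 20 —(−1)→ 19
19 —HB4→ 4^2 + 3 —bump→ 5^2 + 3 = 28 —(−1)→ 27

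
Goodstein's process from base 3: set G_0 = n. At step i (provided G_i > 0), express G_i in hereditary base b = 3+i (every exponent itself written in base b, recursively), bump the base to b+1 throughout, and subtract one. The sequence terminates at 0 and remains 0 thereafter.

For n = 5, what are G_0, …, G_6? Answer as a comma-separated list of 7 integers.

G_0=5  [base 3] 3 + 2  →[3↦4]→  4 + 2 = 6  −1 ⇒ G_1=5
G_1=5  [base 4] 4 + 1  →[4↦5]→  5 + 1 = 6  −1 ⇒ G_2=5
G_2=5  [base 5] 5  →[5↦6]→  6 = 6  −1 ⇒ G_3=5
G_3=5  [base 6] 5  →[6↦7]→  5 = 5  −1 ⇒ G_4=4
G_4=4  [base 7] 4  →[7↦8]→  4 = 4  −1 ⇒ G_5=3
G_5=3  [base 8] 3  →[8↦9]→  3 = 3  −1 ⇒ G_6=2

5, 5, 5, 5, 4, 3, 2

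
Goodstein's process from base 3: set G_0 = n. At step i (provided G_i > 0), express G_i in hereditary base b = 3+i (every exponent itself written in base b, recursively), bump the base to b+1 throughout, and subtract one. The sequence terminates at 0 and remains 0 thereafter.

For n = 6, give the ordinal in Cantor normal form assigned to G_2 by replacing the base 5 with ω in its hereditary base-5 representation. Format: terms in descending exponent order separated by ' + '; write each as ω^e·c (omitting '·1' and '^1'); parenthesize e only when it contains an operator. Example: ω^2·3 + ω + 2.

ω + 2

G_0=6  [base 3] 2·3  →[3↦4]→  2·4 = 8  −1 ⇒ G_1=7
G_1=7  [base 4] 4 + 3  →[4↦5]→  5 + 3 = 8  −1 ⇒ G_2=7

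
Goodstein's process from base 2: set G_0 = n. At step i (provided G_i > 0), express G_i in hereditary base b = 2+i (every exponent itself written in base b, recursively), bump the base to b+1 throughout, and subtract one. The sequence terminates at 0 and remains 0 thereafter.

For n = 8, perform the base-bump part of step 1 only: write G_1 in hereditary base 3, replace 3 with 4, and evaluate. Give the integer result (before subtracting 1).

[0] 8 ≡ 2^(2 + 1) (base 2). Lift 3: 81. −1: 80.
[1] 80 ≡ 2·3^3 + 2·3^2 + 2·3 + 2 (base 3). Lift 4: 554. −1: 553.

554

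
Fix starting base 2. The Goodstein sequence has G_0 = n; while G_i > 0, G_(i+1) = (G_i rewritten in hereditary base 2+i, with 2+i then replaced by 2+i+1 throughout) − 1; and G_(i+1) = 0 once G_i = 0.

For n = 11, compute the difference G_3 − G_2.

11 —HB2→ 2^(2 + 1) + 2 + 1 —bump→ 3^(3 + 1) + 3 + 1 = 85 —(−1)→ 84
84 —HB3→ 3^(3 + 1) + 3 —bump→ 4^(4 + 1) + 4 = 1028 —(−1)→ 1027
1027 —HB4→ 4^(4 + 1) + 3 —bump→ 5^(5 + 1) + 3 = 15628 —(−1)→ 15627

14600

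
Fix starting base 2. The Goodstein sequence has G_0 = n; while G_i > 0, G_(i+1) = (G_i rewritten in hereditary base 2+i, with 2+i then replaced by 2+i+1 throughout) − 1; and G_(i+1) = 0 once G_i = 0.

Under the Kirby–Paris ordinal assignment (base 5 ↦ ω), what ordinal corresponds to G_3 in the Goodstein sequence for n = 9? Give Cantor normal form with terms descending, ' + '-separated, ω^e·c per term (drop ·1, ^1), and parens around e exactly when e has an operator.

ω^ω·3 + ω^3·3 + ω^2·3 + ω·3 + 2

i=0: 9 = 2^(2 + 1) + 1 (b=2); 2→3: 3^(3 + 1) + 1 = 82; 82−1 = 81
i=1: 81 = 3^(3 + 1) (b=3); 3→4: 4^(4 + 1) = 1024; 1024−1 = 1023
i=2: 1023 = 3·4^4 + 3·4^3 + 3·4^2 + 3·4 + 3 (b=4); 4→5: 3·5^5 + 3·5^3 + 3·5^2 + 3·5 + 3 = 9843; 9843−1 = 9842
i=3: 9842 = 3·5^5 + 3·5^3 + 3·5^2 + 3·5 + 2 (b=5); 5→6: 3·6^6 + 3·6^3 + 3·6^2 + 3·6 + 2 = 140744; 140744−1 = 140743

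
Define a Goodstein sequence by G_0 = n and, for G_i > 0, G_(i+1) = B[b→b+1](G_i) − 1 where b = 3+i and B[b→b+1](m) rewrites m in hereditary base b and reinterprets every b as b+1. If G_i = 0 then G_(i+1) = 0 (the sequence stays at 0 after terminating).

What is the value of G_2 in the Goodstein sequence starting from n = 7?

base 3: 7 = 2·3 + 1; at 4: 2·4 + 1 = 9; next = 8
base 4: 8 = 2·4; at 5: 2·5 = 10; next = 9

9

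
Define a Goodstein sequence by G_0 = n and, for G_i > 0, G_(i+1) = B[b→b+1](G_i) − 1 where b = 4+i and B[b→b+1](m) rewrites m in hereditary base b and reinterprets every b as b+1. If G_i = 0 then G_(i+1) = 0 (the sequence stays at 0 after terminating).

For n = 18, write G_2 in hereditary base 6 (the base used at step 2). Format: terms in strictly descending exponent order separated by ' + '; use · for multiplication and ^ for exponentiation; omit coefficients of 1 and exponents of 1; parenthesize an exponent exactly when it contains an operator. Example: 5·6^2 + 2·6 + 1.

G_0=18  [base 4] 4^2 + 2  →[4↦5]→  5^2 + 2 = 27  −1 ⇒ G_1=26
G_1=26  [base 5] 5^2 + 1  →[5↦6]→  6^2 + 1 = 37  −1 ⇒ G_2=36

6^2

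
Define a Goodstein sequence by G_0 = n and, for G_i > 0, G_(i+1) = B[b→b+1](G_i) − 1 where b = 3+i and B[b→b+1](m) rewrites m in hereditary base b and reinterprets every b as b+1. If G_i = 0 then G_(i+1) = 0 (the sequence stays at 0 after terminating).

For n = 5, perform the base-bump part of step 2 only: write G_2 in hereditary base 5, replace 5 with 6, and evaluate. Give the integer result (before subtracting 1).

6

G_0=5  [base 3] 3 + 2  →[3↦4]→  4 + 2 = 6  −1 ⇒ G_1=5
G_1=5  [base 4] 4 + 1  →[4↦5]→  5 + 1 = 6  −1 ⇒ G_2=5
G_2=5  [base 5] 5  →[5↦6]→  6 = 6  −1 ⇒ G_3=5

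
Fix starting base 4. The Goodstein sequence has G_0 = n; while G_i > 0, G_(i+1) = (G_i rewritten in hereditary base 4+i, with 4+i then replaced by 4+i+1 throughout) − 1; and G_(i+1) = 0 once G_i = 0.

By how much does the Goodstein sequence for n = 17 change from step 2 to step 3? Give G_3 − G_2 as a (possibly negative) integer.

G_0=17  [base 4] 4^2 + 1  →[4↦5]→  5^2 + 1 = 26  −1 ⇒ G_1=25
G_1=25  [base 5] 5^2  →[5↦6]→  6^2 = 36  −1 ⇒ G_2=35
G_2=35  [base 6] 5·6 + 5  →[6↦7]→  5·7 + 5 = 40  −1 ⇒ G_3=39

4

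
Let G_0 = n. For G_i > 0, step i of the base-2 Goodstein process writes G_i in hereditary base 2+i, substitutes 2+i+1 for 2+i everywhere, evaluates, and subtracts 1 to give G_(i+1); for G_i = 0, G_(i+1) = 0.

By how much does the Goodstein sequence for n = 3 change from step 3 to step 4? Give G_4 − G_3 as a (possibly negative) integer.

-1

base 2: 3 = 2 + 1; at 3: 3 + 1 = 4; next = 3
base 3: 3 = 3; at 4: 4 = 4; next = 3
base 4: 3 = 3; at 5: 3 = 3; next = 2
base 5: 2 = 2; at 6: 2 = 2; next = 1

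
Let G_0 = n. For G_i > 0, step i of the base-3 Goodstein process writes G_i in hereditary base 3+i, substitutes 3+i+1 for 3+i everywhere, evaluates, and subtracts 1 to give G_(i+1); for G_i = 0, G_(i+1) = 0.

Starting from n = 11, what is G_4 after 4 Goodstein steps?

39

G_0 = 11. HB_3(11) = 3^2 + 2. Bump = 18. G_1 = 17.
G_1 = 17. HB_4(17) = 4^2 + 1. Bump = 26. G_2 = 25.
G_2 = 25. HB_5(25) = 5^2. Bump = 36. G_3 = 35.
G_3 = 35. HB_6(35) = 5·6 + 5. Bump = 40. G_4 = 39.
G_4 = 39. HB_7(39) = 5·7 + 4. Bump = 44. G_5 = 43.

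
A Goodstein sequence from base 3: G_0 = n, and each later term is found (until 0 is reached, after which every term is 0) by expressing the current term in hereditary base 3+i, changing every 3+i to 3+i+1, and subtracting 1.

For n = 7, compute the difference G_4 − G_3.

0

(0) 7|_3 = 2·3 + 1 ↦ 2·4 + 1|_4 = 9 ⇒ 8
(1) 8|_4 = 2·4 ↦ 2·5|_5 = 10 ⇒ 9
(2) 9|_5 = 5 + 4 ↦ 6 + 4|_6 = 10 ⇒ 9
(3) 9|_6 = 6 + 3 ↦ 7 + 3|_7 = 10 ⇒ 9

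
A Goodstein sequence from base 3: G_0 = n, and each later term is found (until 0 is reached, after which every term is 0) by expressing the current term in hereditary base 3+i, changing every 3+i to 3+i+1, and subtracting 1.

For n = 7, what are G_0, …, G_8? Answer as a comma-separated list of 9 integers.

step 0: 7 = 2·3 + 1; sub 4 for 3: 2·4 + 1; = 9; G_1 = 9−1 = 8
step 1: 8 = 2·4; sub 5 for 4: 2·5; = 10; G_2 = 10−1 = 9
step 2: 9 = 5 + 4; sub 6 for 5: 6 + 4; = 10; G_3 = 10−1 = 9
step 3: 9 = 6 + 3; sub 7 for 6: 7 + 3; = 10; G_4 = 10−1 = 9
step 4: 9 = 7 + 2; sub 8 for 7: 8 + 2; = 10; G_5 = 10−1 = 9
step 5: 9 = 8 + 1; sub 9 for 8: 9 + 1; = 10; G_6 = 10−1 = 9
step 6: 9 = 9; sub 10 for 9: 10; = 10; G_7 = 10−1 = 9
step 7: 9 = 9; sub 11 for 10: 9; = 9; G_8 = 9−1 = 8

7, 8, 9, 9, 9, 9, 9, 9, 8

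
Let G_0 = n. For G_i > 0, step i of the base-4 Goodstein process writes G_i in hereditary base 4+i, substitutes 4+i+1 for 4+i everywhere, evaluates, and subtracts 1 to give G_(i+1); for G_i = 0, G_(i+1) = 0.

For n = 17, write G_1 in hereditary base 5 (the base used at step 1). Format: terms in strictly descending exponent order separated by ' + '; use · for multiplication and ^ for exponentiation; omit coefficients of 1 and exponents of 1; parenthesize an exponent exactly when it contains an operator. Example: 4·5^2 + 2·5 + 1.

5^2

G_0=17  [base 4] 4^2 + 1  →[4↦5]→  5^2 + 1 = 26  −1 ⇒ G_1=25
G_1=25  [base 5] 5^2  →[5↦6]→  6^2 = 36  −1 ⇒ G_2=35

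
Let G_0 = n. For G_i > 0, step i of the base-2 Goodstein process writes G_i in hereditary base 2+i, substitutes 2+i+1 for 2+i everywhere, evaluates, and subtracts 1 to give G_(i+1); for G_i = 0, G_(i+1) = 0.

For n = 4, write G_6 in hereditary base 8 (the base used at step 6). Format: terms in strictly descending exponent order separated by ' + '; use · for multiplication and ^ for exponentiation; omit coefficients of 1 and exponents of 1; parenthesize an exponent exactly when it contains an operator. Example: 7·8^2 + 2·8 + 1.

(0) 4|_2 = 2^2 ↦ 3^3|_3 = 27 ⇒ 26
(1) 26|_3 = 2·3^2 + 2·3 + 2 ↦ 2·4^2 + 2·4 + 2|_4 = 42 ⇒ 41
(2) 41|_4 = 2·4^2 + 2·4 + 1 ↦ 2·5^2 + 2·5 + 1|_5 = 61 ⇒ 60
(3) 60|_5 = 2·5^2 + 2·5 ↦ 2·6^2 + 2·6|_6 = 84 ⇒ 83
(4) 83|_6 = 2·6^2 + 6 + 5 ↦ 2·7^2 + 7 + 5|_7 = 110 ⇒ 109
(5) 109|_7 = 2·7^2 + 7 + 4 ↦ 2·8^2 + 8 + 4|_8 = 140 ⇒ 139
(6) 139|_8 = 2·8^2 + 8 + 3 ↦ 2·9^2 + 9 + 3|_9 = 174 ⇒ 173

2·8^2 + 8 + 3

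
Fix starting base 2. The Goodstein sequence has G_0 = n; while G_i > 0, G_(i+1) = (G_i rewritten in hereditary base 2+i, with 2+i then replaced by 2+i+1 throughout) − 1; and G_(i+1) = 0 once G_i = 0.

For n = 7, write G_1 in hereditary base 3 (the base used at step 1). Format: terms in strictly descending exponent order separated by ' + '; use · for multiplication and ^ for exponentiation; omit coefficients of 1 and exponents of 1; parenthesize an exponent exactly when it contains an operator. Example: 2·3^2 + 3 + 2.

G_0 = 7. HB_2(7) = 2^2 + 2 + 1. Bump = 31. G_1 = 30.
G_1 = 30. HB_3(30) = 3^3 + 3. Bump = 260. G_2 = 259.

3^3 + 3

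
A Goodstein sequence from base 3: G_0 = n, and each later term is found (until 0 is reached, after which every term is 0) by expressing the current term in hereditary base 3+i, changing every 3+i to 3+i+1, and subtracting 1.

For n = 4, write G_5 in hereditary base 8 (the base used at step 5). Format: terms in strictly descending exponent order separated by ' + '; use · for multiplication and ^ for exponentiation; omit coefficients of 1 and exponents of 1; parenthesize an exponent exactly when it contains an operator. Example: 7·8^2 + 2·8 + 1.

i=0: 4 = 3 + 1 (b=3); 3→4: 4 + 1 = 5; 5−1 = 4
i=1: 4 = 4 (b=4); 4→5: 5 = 5; 5−1 = 4
i=2: 4 = 4 (b=5); 5→6: 4 = 4; 4−1 = 3
i=3: 3 = 3 (b=6); 6→7: 3 = 3; 3−1 = 2
i=4: 2 = 2 (b=7); 7→8: 2 = 2; 2−1 = 1

1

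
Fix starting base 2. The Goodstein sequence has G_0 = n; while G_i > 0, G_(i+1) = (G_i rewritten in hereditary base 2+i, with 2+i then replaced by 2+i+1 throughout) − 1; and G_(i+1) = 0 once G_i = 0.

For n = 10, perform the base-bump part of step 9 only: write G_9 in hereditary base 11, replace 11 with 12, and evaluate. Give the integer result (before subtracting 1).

44580503598540

10 —HB2→ 2^(2 + 1) + 2 —bump→ 3^(3 + 1) + 3 = 84 —(−1)→ 83
83 —HB3→ 3^(3 + 1) + 2 —bump→ 4^(4 + 1) + 2 = 1026 —(−1)→ 1025
1025 —HB4→ 4^(4 + 1) + 1 —bump→ 5^(5 + 1) + 1 = 15626 —(−1)→ 15625
15625 —HB5→ 5^(5 + 1) —bump→ 6^(6 + 1) = 279936 —(−1)→ 279935
279935 —HB6→ 5·6^6 + 5·6^5 + 5·6^4 + 5·6^3 + 5·6^2 + 5·6 + 5 —bump→ 5·7^7 + 5·7^5 + 5·7^4 + 5·7^3 + 5·7^2 + 5·7 + 5 = 4215755 —(−1)→ 4215754
4215754 —HB7→ 5·7^7 + 5·7^5 + 5·7^4 + 5·7^3 + 5·7^2 + 5·7 + 4 —bump→ 5·8^8 + 5·8^5 + 5·8^4 + 5·8^3 + 5·8^2 + 5·8 + 4 = 84073324 —(−1)→ 84073323
84073323 —HB8→ 5·8^8 + 5·8^5 + 5·8^4 + 5·8^3 + 5·8^2 + 5·8 + 3 —bump→ 5·9^9 + 5·9^5 + 5·9^4 + 5·9^3 + 5·9^2 + 5·9 + 3 = 1937434593 —(−1)→ 1937434592
1937434592 —HB9→ 5·9^9 + 5·9^5 + 5·9^4 + 5·9^3 + 5·9^2 + 5·9 + 2 —bump→ 5·10^10 + 5·10^5 + 5·10^4 + 5·10^3 + 5·10^2 + 5·10 + 2 = 50000555552 —(−1)→ 50000555551
50000555551 —HB10→ 5·10^10 + 5·10^5 + 5·10^4 + 5·10^3 + 5·10^2 + 5·10 + 1 —bump→ 5·11^11 + 5·11^5 + 5·11^4 + 5·11^3 + 5·11^2 + 5·11 + 1 = 1426559238831 —(−1)→ 1426559238830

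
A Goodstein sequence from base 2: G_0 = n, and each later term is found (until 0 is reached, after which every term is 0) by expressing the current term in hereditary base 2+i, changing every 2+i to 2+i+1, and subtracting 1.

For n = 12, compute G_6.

(0) 12|_2 = 2^(2 + 1) + 2^2 ↦ 3^(3 + 1) + 3^3|_3 = 108 ⇒ 107
(1) 107|_3 = 3^(3 + 1) + 2·3^2 + 2·3 + 2 ↦ 4^(4 + 1) + 2·4^2 + 2·4 + 2|_4 = 1066 ⇒ 1065
(2) 1065|_4 = 4^(4 + 1) + 2·4^2 + 2·4 + 1 ↦ 5^(5 + 1) + 2·5^2 + 2·5 + 1|_5 = 15686 ⇒ 15685
(3) 15685|_5 = 5^(5 + 1) + 2·5^2 + 2·5 ↦ 6^(6 + 1) + 2·6^2 + 2·6|_6 = 280020 ⇒ 280019
(4) 280019|_6 = 6^(6 + 1) + 2·6^2 + 6 + 5 ↦ 7^(7 + 1) + 2·7^2 + 7 + 5|_7 = 5764911 ⇒ 5764910
(5) 5764910|_7 = 7^(7 + 1) + 2·7^2 + 7 + 4 ↦ 8^(8 + 1) + 2·8^2 + 8 + 4|_8 = 134217868 ⇒ 134217867

134217867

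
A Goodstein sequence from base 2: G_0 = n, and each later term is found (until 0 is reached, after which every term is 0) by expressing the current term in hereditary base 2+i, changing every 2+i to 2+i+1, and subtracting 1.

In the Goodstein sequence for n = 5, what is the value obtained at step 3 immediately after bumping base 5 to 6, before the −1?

[0] 5 ≡ 2^2 + 1 (base 2). Lift 3: 28. −1: 27.
[1] 27 ≡ 3^3 (base 3). Lift 4: 256. −1: 255.
[2] 255 ≡ 3·4^3 + 3·4^2 + 3·4 + 3 (base 4). Lift 5: 468. −1: 467.
[3] 467 ≡ 3·5^3 + 3·5^2 + 3·5 + 2 (base 5). Lift 6: 776. −1: 775.

776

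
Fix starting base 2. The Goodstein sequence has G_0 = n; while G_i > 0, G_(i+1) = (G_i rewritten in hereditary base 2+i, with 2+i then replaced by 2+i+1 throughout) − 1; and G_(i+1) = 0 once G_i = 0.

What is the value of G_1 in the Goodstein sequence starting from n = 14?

110

step 0: 14 = 2^(2 + 1) + 2^2 + 2; sub 3 for 2: 3^(3 + 1) + 3^3 + 3; = 111; G_1 = 111−1 = 110
step 1: 110 = 3^(3 + 1) + 3^3 + 2; sub 4 for 3: 4^(4 + 1) + 4^4 + 2; = 1282; G_2 = 1282−1 = 1281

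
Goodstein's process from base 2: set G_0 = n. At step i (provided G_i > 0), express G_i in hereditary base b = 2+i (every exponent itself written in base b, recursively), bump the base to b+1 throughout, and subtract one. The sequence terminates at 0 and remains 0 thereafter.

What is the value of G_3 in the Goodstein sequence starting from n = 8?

6310

step 0: 8 = 2^(2 + 1); sub 3 for 2: 3^(3 + 1); = 81; G_1 = 81−1 = 80
step 1: 80 = 2·3^3 + 2·3^2 + 2·3 + 2; sub 4 for 3: 2·4^4 + 2·4^2 + 2·4 + 2; = 554; G_2 = 554−1 = 553
step 2: 553 = 2·4^4 + 2·4^2 + 2·4 + 1; sub 5 for 4: 2·5^5 + 2·5^2 + 2·5 + 1; = 6311; G_3 = 6311−1 = 6310
step 3: 6310 = 2·5^5 + 2·5^2 + 2·5; sub 6 for 5: 2·6^6 + 2·6^2 + 2·6; = 93396; G_4 = 93396−1 = 93395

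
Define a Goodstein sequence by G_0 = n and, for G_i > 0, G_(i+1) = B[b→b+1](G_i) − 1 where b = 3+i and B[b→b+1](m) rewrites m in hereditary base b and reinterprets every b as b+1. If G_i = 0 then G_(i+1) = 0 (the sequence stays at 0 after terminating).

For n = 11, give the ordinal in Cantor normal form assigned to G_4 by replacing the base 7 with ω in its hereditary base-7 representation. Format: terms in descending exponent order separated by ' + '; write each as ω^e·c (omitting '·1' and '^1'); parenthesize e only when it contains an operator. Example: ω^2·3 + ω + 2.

ω·5 + 4

base 3: 11 = 3^2 + 2; at 4: 4^2 + 2 = 18; next = 17
base 4: 17 = 4^2 + 1; at 5: 5^2 + 1 = 26; next = 25
base 5: 25 = 5^2; at 6: 6^2 = 36; next = 35
base 6: 35 = 5·6 + 5; at 7: 5·7 + 5 = 40; next = 39
base 7: 39 = 5·7 + 4; at 8: 5·8 + 4 = 44; next = 43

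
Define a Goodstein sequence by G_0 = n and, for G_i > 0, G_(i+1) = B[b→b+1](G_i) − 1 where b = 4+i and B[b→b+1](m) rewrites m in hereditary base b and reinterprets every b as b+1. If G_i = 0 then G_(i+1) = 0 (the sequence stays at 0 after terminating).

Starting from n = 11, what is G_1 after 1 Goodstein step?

G_0=11  [base 4] 2·4 + 3  →[4↦5]→  2·5 + 3 = 13  −1 ⇒ G_1=12
G_1=12  [base 5] 2·5 + 2  →[5↦6]→  2·6 + 2 = 14  −1 ⇒ G_2=13

12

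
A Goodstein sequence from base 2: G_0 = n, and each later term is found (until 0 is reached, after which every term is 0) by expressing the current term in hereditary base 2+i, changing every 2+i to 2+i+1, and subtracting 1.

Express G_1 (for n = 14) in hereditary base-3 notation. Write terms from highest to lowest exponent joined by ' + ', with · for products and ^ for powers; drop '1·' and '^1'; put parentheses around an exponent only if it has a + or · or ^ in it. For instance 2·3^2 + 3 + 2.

3^(3 + 1) + 3^3 + 2

14 —HB2→ 2^(2 + 1) + 2^2 + 2 —bump→ 3^(3 + 1) + 3^3 + 3 = 111 —(−1)→ 110
110 —HB3→ 3^(3 + 1) + 3^3 + 2 —bump→ 4^(4 + 1) + 4^4 + 2 = 1282 —(−1)→ 1281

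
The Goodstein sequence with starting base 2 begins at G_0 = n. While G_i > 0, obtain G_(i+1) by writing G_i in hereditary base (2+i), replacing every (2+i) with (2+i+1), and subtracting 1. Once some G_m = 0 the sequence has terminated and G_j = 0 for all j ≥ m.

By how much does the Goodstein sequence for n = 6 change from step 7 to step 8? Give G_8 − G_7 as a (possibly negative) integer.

G_0 = 6. HB_2(6) = 2^2 + 2. Bump = 30. G_1 = 29.
G_1 = 29. HB_3(29) = 3^3 + 2. Bump = 258. G_2 = 257.
G_2 = 257. HB_4(257) = 4^4 + 1. Bump = 3126. G_3 = 3125.
G_3 = 3125. HB_5(3125) = 5^5. Bump = 46656. G_4 = 46655.
G_4 = 46655. HB_6(46655) = 5·6^5 + 5·6^4 + 5·6^3 + 5·6^2 + 5·6 + 5. Bump = 98040. G_5 = 98039.
G_5 = 98039. HB_7(98039) = 5·7^5 + 5·7^4 + 5·7^3 + 5·7^2 + 5·7 + 4. Bump = 187244. G_6 = 187243.
G_6 = 187243. HB_8(187243) = 5·8^5 + 5·8^4 + 5·8^3 + 5·8^2 + 5·8 + 3. Bump = 332148. G_7 = 332147.
G_7 = 332147. HB_9(332147) = 5·9^5 + 5·9^4 + 5·9^3 + 5·9^2 + 5·9 + 2. Bump = 555552. G_8 = 555551.

223404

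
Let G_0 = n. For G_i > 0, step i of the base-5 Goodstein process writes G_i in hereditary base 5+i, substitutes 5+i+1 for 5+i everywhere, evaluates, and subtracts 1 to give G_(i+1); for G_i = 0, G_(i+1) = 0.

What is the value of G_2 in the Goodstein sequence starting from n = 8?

8

G_0 = 8. HB_5(8) = 5 + 3. Bump = 9. G_1 = 8.
G_1 = 8. HB_6(8) = 6 + 2. Bump = 9. G_2 = 8.
G_2 = 8. HB_7(8) = 7 + 1. Bump = 9. G_3 = 8.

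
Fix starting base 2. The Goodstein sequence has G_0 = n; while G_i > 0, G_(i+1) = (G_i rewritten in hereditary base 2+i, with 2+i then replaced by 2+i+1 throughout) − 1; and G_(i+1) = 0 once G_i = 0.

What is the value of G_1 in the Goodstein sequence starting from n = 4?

26

G_0 = 4. HB_2(4) = 2^2. Bump = 27. G_1 = 26.
G_1 = 26. HB_3(26) = 2·3^2 + 2·3 + 2. Bump = 42. G_2 = 41.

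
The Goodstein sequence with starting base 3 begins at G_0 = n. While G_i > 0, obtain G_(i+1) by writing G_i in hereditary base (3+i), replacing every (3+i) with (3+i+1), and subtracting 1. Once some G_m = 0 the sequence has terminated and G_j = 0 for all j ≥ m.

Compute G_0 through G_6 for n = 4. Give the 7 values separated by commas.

4, 4, 4, 3, 2, 1, 0

G_0=4  [base 3] 3 + 1  →[3↦4]→  4 + 1 = 5  −1 ⇒ G_1=4
G_1=4  [base 4] 4  →[4↦5]→  5 = 5  −1 ⇒ G_2=4
G_2=4  [base 5] 4  →[5↦6]→  4 = 4  −1 ⇒ G_3=3
G_3=3  [base 6] 3  →[6↦7]→  3 = 3  −1 ⇒ G_4=2
G_4=2  [base 7] 2  →[7↦8]→  2 = 2  −1 ⇒ G_5=1
G_5=1  [base 8] 1  →[8↦9]→  1 = 1  −1 ⇒ G_6=0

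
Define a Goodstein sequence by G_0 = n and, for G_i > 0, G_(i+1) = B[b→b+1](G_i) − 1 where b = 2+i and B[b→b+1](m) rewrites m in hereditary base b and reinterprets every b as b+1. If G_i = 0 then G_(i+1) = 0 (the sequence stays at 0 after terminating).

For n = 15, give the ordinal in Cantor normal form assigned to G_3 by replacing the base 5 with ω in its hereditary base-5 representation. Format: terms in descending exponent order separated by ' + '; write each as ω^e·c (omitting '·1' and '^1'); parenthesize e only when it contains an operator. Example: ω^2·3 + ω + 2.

ω^(ω + 1) + ω^ω + 2

(0) 15|_2 = 2^(2 + 1) + 2^2 + 2 + 1 ↦ 3^(3 + 1) + 3^3 + 3 + 1|_3 = 112 ⇒ 111
(1) 111|_3 = 3^(3 + 1) + 3^3 + 3 ↦ 4^(4 + 1) + 4^4 + 4|_4 = 1284 ⇒ 1283
(2) 1283|_4 = 4^(4 + 1) + 4^4 + 3 ↦ 5^(5 + 1) + 5^5 + 3|_5 = 18753 ⇒ 18752
(3) 18752|_5 = 5^(5 + 1) + 5^5 + 2 ↦ 6^(6 + 1) + 6^6 + 2|_6 = 326594 ⇒ 326593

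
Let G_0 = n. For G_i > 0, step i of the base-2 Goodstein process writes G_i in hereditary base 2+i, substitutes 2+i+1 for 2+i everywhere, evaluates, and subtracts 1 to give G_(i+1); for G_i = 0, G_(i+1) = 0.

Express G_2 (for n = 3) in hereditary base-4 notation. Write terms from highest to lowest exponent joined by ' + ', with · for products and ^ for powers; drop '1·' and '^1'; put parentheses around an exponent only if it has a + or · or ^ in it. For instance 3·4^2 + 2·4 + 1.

base 2: 3 = 2 + 1; at 3: 3 + 1 = 4; next = 3
base 3: 3 = 3; at 4: 4 = 4; next = 3
base 4: 3 = 3; at 5: 3 = 3; next = 2

3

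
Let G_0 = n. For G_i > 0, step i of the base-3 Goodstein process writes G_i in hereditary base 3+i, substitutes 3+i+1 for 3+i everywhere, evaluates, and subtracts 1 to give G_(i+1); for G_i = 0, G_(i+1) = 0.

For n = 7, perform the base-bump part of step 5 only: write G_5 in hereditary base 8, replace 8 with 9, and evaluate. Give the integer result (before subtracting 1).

10

[0] 7 ≡ 2·3 + 1 (base 3). Lift 4: 9. −1: 8.
[1] 8 ≡ 2·4 (base 4). Lift 5: 10. −1: 9.
[2] 9 ≡ 5 + 4 (base 5). Lift 6: 10. −1: 9.
[3] 9 ≡ 6 + 3 (base 6). Lift 7: 10. −1: 9.
[4] 9 ≡ 7 + 2 (base 7). Lift 8: 10. −1: 9.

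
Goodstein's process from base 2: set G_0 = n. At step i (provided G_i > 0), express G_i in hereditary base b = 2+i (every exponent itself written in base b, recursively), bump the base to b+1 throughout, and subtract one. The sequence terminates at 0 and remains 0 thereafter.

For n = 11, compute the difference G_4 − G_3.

step 0: 11 = 2^(2 + 1) + 2 + 1; sub 3 for 2: 3^(3 + 1) + 3 + 1; = 85; G_1 = 85−1 = 84
step 1: 84 = 3^(3 + 1) + 3; sub 4 for 3: 4^(4 + 1) + 4; = 1028; G_2 = 1028−1 = 1027
step 2: 1027 = 4^(4 + 1) + 3; sub 5 for 4: 5^(5 + 1) + 3; = 15628; G_3 = 15628−1 = 15627
step 3: 15627 = 5^(5 + 1) + 2; sub 6 for 5: 6^(6 + 1) + 2; = 279938; G_4 = 279938−1 = 279937

264310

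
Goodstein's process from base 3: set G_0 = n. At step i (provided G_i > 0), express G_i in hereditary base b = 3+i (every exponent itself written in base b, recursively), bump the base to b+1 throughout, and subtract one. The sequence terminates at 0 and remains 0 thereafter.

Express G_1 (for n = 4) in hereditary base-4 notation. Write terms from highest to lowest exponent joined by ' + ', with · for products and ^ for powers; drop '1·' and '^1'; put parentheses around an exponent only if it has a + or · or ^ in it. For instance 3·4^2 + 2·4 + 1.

(0) 4|_3 = 3 + 1 ↦ 4 + 1|_4 = 5 ⇒ 4
(1) 4|_4 = 4 ↦ 5|_5 = 5 ⇒ 4

4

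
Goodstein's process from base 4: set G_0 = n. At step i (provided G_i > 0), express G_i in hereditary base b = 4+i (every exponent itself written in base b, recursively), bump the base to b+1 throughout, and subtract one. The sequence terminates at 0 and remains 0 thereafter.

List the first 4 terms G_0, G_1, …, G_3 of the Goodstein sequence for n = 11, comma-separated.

G_0 = 11. HB_4(11) = 2·4 + 3. Bump = 13. G_1 = 12.
G_1 = 12. HB_5(12) = 2·5 + 2. Bump = 14. G_2 = 13.
G_2 = 13. HB_6(13) = 2·6 + 1. Bump = 15. G_3 = 14.

11, 12, 13, 14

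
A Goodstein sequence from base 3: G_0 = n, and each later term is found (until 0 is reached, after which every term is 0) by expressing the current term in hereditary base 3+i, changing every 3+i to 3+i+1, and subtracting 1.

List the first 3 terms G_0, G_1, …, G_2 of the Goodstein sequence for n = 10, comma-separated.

10, 16, 24

G_0=10  [base 3] 3^2 + 1  →[3↦4]→  4^2 + 1 = 17  −1 ⇒ G_1=16
G_1=16  [base 4] 4^2  →[4↦5]→  5^2 = 25  −1 ⇒ G_2=24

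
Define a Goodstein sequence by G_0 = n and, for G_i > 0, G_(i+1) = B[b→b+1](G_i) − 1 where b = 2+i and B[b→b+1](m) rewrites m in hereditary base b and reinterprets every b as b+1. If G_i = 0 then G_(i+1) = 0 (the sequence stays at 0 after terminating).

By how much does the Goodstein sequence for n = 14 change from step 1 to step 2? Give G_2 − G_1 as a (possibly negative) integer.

1171

base 2: 14 = 2^(2 + 1) + 2^2 + 2; at 3: 3^(3 + 1) + 3^3 + 3 = 111; next = 110
base 3: 110 = 3^(3 + 1) + 3^3 + 2; at 4: 4^(4 + 1) + 4^4 + 2 = 1282; next = 1281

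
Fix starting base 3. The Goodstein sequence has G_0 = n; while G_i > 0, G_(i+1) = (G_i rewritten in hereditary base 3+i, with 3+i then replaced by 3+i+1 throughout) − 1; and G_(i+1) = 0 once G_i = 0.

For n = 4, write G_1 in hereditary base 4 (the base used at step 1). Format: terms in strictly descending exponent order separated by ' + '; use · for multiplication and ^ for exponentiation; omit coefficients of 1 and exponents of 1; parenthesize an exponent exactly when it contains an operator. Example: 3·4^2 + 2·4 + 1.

4

G_0=4  [base 3] 3 + 1  →[3↦4]→  4 + 1 = 5  −1 ⇒ G_1=4
G_1=4  [base 4] 4  →[4↦5]→  5 = 5  −1 ⇒ G_2=4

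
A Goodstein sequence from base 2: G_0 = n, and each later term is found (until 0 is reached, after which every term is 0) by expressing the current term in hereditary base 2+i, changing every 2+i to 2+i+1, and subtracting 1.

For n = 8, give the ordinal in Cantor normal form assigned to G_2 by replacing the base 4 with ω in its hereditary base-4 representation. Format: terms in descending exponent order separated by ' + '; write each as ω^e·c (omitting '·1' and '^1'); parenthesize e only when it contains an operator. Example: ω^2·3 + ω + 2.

ω^ω·2 + ω^2·2 + ω·2 + 1

base 2: 8 = 2^(2 + 1); at 3: 3^(3 + 1) = 81; next = 80
base 3: 80 = 2·3^3 + 2·3^2 + 2·3 + 2; at 4: 2·4^4 + 2·4^2 + 2·4 + 2 = 554; next = 553
base 4: 553 = 2·4^4 + 2·4^2 + 2·4 + 1; at 5: 2·5^5 + 2·5^2 + 2·5 + 1 = 6311; next = 6310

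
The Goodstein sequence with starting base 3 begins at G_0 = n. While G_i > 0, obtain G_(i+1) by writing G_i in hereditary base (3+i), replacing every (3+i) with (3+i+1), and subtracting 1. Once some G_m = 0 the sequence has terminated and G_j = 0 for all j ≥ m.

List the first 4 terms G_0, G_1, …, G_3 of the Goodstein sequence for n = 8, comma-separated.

(0) 8|_3 = 2·3 + 2 ↦ 2·4 + 2|_4 = 10 ⇒ 9
(1) 9|_4 = 2·4 + 1 ↦ 2·5 + 1|_5 = 11 ⇒ 10
(2) 10|_5 = 2·5 ↦ 2·6|_6 = 12 ⇒ 11

8, 9, 10, 11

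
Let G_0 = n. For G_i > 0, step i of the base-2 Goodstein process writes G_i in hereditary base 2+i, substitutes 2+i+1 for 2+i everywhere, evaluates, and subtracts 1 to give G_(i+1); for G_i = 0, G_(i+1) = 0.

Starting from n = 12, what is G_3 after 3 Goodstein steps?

base 2: 12 = 2^(2 + 1) + 2^2; at 3: 3^(3 + 1) + 3^3 = 108; next = 107
base 3: 107 = 3^(3 + 1) + 2·3^2 + 2·3 + 2; at 4: 4^(4 + 1) + 2·4^2 + 2·4 + 2 = 1066; next = 1065
base 4: 1065 = 4^(4 + 1) + 2·4^2 + 2·4 + 1; at 5: 5^(5 + 1) + 2·5^2 + 2·5 + 1 = 15686; next = 15685
base 5: 15685 = 5^(5 + 1) + 2·5^2 + 2·5; at 6: 6^(6 + 1) + 2·6^2 + 2·6 = 280020; next = 280019

15685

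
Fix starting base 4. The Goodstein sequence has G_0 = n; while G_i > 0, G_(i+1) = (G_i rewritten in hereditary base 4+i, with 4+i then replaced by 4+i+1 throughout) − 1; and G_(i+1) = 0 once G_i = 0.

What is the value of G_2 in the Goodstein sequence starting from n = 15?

base 4: 15 = 3·4 + 3; at 5: 3·5 + 3 = 18; next = 17
base 5: 17 = 3·5 + 2; at 6: 3·6 + 2 = 20; next = 19

19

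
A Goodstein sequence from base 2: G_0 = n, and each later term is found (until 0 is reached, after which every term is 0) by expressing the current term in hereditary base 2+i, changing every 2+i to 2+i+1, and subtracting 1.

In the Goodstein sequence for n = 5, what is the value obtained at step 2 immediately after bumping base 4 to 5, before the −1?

468

base 2: 5 = 2^2 + 1; at 3: 3^3 + 1 = 28; next = 27
base 3: 27 = 3^3; at 4: 4^4 = 256; next = 255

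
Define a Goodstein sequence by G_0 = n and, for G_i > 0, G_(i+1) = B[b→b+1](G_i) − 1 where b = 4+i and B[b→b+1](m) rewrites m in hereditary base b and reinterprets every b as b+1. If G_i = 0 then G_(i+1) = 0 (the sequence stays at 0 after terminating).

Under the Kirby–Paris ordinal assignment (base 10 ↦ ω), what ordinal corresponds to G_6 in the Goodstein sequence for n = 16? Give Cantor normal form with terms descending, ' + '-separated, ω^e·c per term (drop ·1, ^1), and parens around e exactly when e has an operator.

G_0 = 16. HB_4(16) = 4^2. Bump = 25. G_1 = 24.
G_1 = 24. HB_5(24) = 4·5 + 4. Bump = 28. G_2 = 27.
G_2 = 27. HB_6(27) = 4·6 + 3. Bump = 31. G_3 = 30.
G_3 = 30. HB_7(30) = 4·7 + 2. Bump = 34. G_4 = 33.
G_4 = 33. HB_8(33) = 4·8 + 1. Bump = 37. G_5 = 36.
G_5 = 36. HB_9(36) = 4·9. Bump = 40. G_6 = 39.
G_6 = 39. HB_10(39) = 3·10 + 9. Bump = 42. G_7 = 41.

ω·3 + 9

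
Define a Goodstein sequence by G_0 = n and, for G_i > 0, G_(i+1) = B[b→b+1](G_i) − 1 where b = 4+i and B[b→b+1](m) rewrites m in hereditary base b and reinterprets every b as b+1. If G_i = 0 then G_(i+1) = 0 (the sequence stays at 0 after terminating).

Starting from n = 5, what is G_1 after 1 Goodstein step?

G_0=5  [base 4] 4 + 1  →[4↦5]→  5 + 1 = 6  −1 ⇒ G_1=5
G_1=5  [base 5] 5  →[5↦6]→  6 = 6  −1 ⇒ G_2=5

5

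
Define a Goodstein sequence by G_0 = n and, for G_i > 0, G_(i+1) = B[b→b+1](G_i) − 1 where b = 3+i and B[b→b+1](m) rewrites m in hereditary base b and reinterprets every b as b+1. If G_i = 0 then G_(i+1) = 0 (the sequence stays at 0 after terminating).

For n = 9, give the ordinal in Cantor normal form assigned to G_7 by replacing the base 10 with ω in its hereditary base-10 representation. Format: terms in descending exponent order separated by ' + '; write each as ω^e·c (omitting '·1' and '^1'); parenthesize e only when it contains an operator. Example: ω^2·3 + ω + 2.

i=0: 9 = 3^2 (b=3); 3→4: 4^2 = 16; 16−1 = 15
i=1: 15 = 3·4 + 3 (b=4); 4→5: 3·5 + 3 = 18; 18−1 = 17
i=2: 17 = 3·5 + 2 (b=5); 5→6: 3·6 + 2 = 20; 20−1 = 19
i=3: 19 = 3·6 + 1 (b=6); 6→7: 3·7 + 1 = 22; 22−1 = 21
i=4: 21 = 3·7 (b=7); 7→8: 3·8 = 24; 24−1 = 23
i=5: 23 = 2·8 + 7 (b=8); 8→9: 2·9 + 7 = 25; 25−1 = 24
i=6: 24 = 2·9 + 6 (b=9); 9→10: 2·10 + 6 = 26; 26−1 = 25

ω·2 + 5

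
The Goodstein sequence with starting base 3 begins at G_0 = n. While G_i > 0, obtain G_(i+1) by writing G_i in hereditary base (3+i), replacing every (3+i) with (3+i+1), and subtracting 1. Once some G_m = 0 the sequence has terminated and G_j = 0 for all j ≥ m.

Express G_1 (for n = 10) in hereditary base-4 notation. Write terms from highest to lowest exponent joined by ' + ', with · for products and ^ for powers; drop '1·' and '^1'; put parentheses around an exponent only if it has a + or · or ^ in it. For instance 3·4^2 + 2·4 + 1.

base 3: 10 = 3^2 + 1; at 4: 4^2 + 1 = 17; next = 16
base 4: 16 = 4^2; at 5: 5^2 = 25; next = 24

4^2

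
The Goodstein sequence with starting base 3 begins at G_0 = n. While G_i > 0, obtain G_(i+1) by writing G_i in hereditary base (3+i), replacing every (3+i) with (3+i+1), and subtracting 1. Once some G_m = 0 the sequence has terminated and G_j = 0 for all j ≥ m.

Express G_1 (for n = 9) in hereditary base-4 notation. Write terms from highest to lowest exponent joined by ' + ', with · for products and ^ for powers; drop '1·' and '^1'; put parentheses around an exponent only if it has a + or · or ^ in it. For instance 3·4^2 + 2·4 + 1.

i=0: 9 = 3^2 (b=3); 3→4: 4^2 = 16; 16−1 = 15
i=1: 15 = 3·4 + 3 (b=4); 4→5: 3·5 + 3 = 18; 18−1 = 17

3·4 + 3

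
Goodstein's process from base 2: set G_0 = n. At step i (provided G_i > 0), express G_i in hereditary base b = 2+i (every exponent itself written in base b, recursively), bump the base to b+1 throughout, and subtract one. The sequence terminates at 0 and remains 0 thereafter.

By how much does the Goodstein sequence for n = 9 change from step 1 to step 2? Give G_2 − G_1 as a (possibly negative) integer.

942

i=0: 9 = 2^(2 + 1) + 1 (b=2); 2→3: 3^(3 + 1) + 1 = 82; 82−1 = 81
i=1: 81 = 3^(3 + 1) (b=3); 3→4: 4^(4 + 1) = 1024; 1024−1 = 1023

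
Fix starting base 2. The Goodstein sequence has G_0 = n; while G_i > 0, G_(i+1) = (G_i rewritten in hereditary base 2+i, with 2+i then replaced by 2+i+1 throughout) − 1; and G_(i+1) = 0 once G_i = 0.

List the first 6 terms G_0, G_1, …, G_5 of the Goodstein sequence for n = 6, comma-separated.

6, 29, 257, 3125, 46655, 98039

i=0: 6 = 2^2 + 2 (b=2); 2→3: 3^3 + 3 = 30; 30−1 = 29
i=1: 29 = 3^3 + 2 (b=3); 3→4: 4^4 + 2 = 258; 258−1 = 257
i=2: 257 = 4^4 + 1 (b=4); 4→5: 5^5 + 1 = 3126; 3126−1 = 3125
i=3: 3125 = 5^5 (b=5); 5→6: 6^6 = 46656; 46656−1 = 46655
i=4: 46655 = 5·6^5 + 5·6^4 + 5·6^3 + 5·6^2 + 5·6 + 5 (b=6); 6→7: 5·7^5 + 5·7^4 + 5·7^3 + 5·7^2 + 5·7 + 5 = 98040; 98040−1 = 98039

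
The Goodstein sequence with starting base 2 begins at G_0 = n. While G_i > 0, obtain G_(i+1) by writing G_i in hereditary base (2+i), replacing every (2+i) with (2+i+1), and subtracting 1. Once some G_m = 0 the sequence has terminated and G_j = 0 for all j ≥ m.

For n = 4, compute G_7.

4 —HB2→ 2^2 —bump→ 3^3 = 27 —(−1)→ 26
26 —HB3→ 2·3^2 + 2·3 + 2 —bump→ 2·4^2 + 2·4 + 2 = 42 —(−1)→ 41
41 —HB4→ 2·4^2 + 2·4 + 1 —bump→ 2·5^2 + 2·5 + 1 = 61 —(−1)→ 60
60 —HB5→ 2·5^2 + 2·5 —bump→ 2·6^2 + 2·6 = 84 —(−1)→ 83
83 —HB6→ 2·6^2 + 6 + 5 —bump→ 2·7^2 + 7 + 5 = 110 —(−1)→ 109
109 —HB7→ 2·7^2 + 7 + 4 —bump→ 2·8^2 + 8 + 4 = 140 —(−1)→ 139
139 —HB8→ 2·8^2 + 8 + 3 —bump→ 2·9^2 + 9 + 3 = 174 —(−1)→ 173

173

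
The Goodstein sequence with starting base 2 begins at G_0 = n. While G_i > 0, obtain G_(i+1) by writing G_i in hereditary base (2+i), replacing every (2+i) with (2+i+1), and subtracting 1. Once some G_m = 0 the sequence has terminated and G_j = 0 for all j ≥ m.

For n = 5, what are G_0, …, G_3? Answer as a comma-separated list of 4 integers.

5, 27, 255, 467

base 2: 5 = 2^2 + 1; at 3: 3^3 + 1 = 28; next = 27
base 3: 27 = 3^3; at 4: 4^4 = 256; next = 255
base 4: 255 = 3·4^3 + 3·4^2 + 3·4 + 3; at 5: 3·5^3 + 3·5^2 + 3·5 + 3 = 468; next = 467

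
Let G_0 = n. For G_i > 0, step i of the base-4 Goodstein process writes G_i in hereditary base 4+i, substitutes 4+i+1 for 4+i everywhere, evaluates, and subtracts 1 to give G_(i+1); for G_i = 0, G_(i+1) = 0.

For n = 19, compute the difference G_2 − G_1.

10

step 0: 19 = 4^2 + 3; sub 5 for 4: 5^2 + 3; = 28; G_1 = 28−1 = 27
step 1: 27 = 5^2 + 2; sub 6 for 5: 6^2 + 2; = 38; G_2 = 38−1 = 37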